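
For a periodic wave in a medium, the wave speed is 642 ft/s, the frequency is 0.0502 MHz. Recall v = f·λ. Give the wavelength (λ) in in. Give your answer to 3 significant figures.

Rearranging: λ = v/f.
v = 642 ft/s = 195.7 m/s; f = 0.0502 MHz = 50200 Hz.
λ = 0.003898 m
0.003898 m × (1 in / 0.02540 m) = 0.1535 in

0.153 in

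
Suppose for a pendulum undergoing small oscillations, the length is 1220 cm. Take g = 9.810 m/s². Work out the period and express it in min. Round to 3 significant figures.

T is given directly by: T = 2π√(L/g).
L = 1220 cm = 12.20 m; g = 9.810 m/s².
T = 7.007 s
7.007 s × (1 min / 60.00 s) = 0.1168 min

0.117 min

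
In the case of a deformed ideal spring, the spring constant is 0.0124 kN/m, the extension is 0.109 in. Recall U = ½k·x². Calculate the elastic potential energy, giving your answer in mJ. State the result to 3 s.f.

U is given directly by: U = ½kx².
k = 0.0124 kN/m = 12.40 N/m; x = 0.109 in = 0.002769 m.
U = 4.752×10^-5 J
4.752×10^-5 J × (1 mJ / 0.001000 J) = 0.04752 mJ

0.0475 mJ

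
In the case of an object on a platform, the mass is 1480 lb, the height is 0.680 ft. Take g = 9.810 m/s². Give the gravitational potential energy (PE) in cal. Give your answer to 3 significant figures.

PE is given directly by: PE = mgh.
m = 1480 lb = 671.3 kg; h = 0.680 ft = 0.2073 m; g = 9.810 m/s².
PE = 1365 J
1365 J × (1 cal / 4.184 J) = 326.2 cal

326 cal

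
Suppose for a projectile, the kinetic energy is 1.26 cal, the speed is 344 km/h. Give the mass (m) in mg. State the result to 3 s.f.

1150 mg

Solving KE = ½mv² for m: m = 2·KE/v².
KE = 1.26 cal = 5.272 J; v = 344 km/h = 95.56 m/s.
m = 0.001155 kg
0.001155 kg × (1 mg / 1.000×10^-6 kg) = 1155 mg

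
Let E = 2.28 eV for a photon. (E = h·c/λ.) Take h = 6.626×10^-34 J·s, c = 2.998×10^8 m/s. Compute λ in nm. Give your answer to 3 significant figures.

544 nm

Solving E = h·c/λ for λ: λ = hc/E.
E = 2.28 eV = 3.653×10^-19 J; h = 6.626×10^-34 J·s; c = 2.998×10^8 m/s.
λ = 5.438×10^-7 m
5.438×10^-7 m × (1 nm / 1.000×10^-9 m) = 543.8 nm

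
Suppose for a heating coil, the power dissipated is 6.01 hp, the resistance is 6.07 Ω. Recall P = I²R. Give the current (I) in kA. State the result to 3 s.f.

Solving P = I²R for I: I = √(P/R).
P = 6.01 hp = 4482 W; R = 6.07 Ω.
I = 27.17 A
27.17 A × (1 kA / 1000 A) = 0.02717 kA

0.0272 kA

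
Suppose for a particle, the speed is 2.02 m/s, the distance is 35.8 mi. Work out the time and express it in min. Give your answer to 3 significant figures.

Solving v = d/t for t: t = d/v.
v = 2.02 m/s; d = 35.8 mi = 57615 m.
t = 28522 s
28522 s × (1 min / 60.00 s) = 475.4 min

475 min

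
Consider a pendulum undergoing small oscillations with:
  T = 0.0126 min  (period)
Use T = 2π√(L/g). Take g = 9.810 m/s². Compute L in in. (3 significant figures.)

Rearranging T = 2π√(L/g) for L: L = g·(T/2π)².
T = 0.0126 min = 0.7560 s; g = 9.810 m/s².
L = 0.1420 m
0.1420 m × (1 in / 0.02540 m) = 5.591 in

5.59 in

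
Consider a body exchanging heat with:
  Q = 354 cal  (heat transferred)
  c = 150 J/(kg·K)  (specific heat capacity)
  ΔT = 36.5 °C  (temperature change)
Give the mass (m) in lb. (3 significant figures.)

0.596 lb

Rearranging: m = Q/(c·ΔT).
Q = 354 cal = 1481 J; c = 150 J/(kg·K); ΔT = 36.5 °C = 36.50 K.
m = 0.2705 kg
0.2705 kg × (1 lb / 0.4536 kg) = 0.5964 lb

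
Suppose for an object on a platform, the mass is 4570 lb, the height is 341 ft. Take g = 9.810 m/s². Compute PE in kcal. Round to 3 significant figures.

PE is given directly by: PE = mgh.
m = 4570 lb = 2073 kg; h = 341 ft = 103.9 m; g = 9.810 m/s².
PE = 2.114×10^6 J
2.114×10^6 J × (1 kcal / 4184 J) = 505.2 kcal

505 kcal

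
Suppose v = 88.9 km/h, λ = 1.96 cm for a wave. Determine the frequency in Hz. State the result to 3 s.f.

1260 Hz

Rearranging: f = v/λ.
v = 88.9 km/h = 24.69 m/s; λ = 1.96 cm = 0.01960 m.
f = 1260 Hz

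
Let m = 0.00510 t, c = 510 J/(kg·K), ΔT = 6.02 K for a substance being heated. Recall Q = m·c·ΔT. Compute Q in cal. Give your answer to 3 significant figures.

Q is given directly by: Q = mcΔT.
m = 0.00510 t = 5.100 kg; c = 510 J/(kg·K); ΔT = 6.02 K.
Q = 15658 J
15658 J × (1 cal / 4.184 J) = 3742 cal

3740 cal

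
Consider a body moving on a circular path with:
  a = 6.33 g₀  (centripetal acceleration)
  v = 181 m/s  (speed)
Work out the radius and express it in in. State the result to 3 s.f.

Solving a = v²/r for r: r = v²/a.
a = 6.33 g₀ = 62.08 m/s²; v = 181 m/s.
r = 527.8 m
527.8 m × (1 in / 0.02540 m) = 20778 in

20800 in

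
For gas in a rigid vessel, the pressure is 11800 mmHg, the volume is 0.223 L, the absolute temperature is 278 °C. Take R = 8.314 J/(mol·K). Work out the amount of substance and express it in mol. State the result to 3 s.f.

0.0766 mol

Rearranging PV = nRT for n: n = PV/(RT).
P = 11800 mmHg = 1.573×10^6 Pa; V = 0.223 L = 2.230×10^-4 m³; T = 278 °C = 551.1 K; R = 8.314 J/(mol·K).
n = 0.07656 mol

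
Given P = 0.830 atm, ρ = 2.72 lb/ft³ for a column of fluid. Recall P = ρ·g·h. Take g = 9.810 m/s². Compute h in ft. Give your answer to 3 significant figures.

646 ft

Rearranging P = ρ·g·h for h: h = P/(ρ·g).
P = 0.830 atm = 84100 Pa; ρ = 2.72 lb/ft³ = 43.57 kg/m³; g = 9.810 m/s².
h = 196.8 m
196.8 m × (1 ft / 0.3048 m) = 645.5 ft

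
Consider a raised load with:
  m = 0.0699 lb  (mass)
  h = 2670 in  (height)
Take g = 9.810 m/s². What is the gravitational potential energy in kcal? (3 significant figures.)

Directly: PE = mgh.
m = 0.0699 lb = 0.03171 kg; h = 2670 in = 67.82 m; g = 9.810 m/s².
PE = 21.09 J
21.09 J × (1 kcal / 4184 J) = 0.005042 kcal

0.00504 kcal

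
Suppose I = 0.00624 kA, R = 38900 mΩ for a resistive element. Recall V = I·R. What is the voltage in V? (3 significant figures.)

243 V

Directly: V = IR.
I = 0.00624 kA = 6.240 A; R = 38900 mΩ = 38.90 Ω.
V = 242.7 V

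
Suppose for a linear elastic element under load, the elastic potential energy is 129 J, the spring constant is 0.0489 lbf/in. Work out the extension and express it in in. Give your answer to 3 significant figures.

Solving U = ½k·x² for x: x = √(2U/k).
U = 129 J; k = 0.0489 lbf/in = 8.564 N/m.
x = 5.489 m
5.489 m × (1 in / 0.02540 m) = 216.1 in

216 in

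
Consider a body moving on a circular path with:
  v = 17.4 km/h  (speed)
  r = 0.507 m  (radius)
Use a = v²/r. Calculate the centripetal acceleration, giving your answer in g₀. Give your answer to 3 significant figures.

4.70 g₀

a is given directly by: a = v²/r.
v = 17.4 km/h = 4.833 m/s; r = 0.507 m.
a = 46.08 m/s²
46.08 m/s² × (1 g₀ / 9.807 m/s²) = 4.699 g₀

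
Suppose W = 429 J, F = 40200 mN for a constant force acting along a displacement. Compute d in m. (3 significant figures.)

Solving W = F·d for d: d = W/F.
W = 429 J; F = 40200 mN = 40.20 N.
d = 10.67 m

10.7 m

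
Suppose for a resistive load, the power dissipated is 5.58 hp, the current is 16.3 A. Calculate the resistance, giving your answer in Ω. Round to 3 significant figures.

Rearranging P = I²R for R: R = P/I².
P = 5.58 hp = 4161 W; I = 16.3 A.
R = 15.66 Ω

15.7 Ω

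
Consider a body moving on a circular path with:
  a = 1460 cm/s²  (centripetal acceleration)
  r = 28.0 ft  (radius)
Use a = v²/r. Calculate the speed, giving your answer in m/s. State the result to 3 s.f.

Rearranging a = v²/r for v: v = √(a·r).
a = 1460 cm/s² = 14.60 m/s²; r = 28.0 ft = 8.534 m.
v = 11.16 m/s

11.2 m/s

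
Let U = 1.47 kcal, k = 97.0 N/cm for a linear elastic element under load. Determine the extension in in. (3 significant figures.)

Solving U = ½k·x² for x: x = √(2U/k).
U = 1.47 kcal = 6150 J; k = 97.0 N/cm = 9700 N/m.
x = 1.126 m
1.126 m × (1 in / 0.02540 m) = 44.34 in

44.3 in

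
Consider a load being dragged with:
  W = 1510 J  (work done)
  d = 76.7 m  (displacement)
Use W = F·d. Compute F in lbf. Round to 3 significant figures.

Rearranging W = F·d for F: F = W/d.
W = 1510 J; d = 76.7 m.
F = 19.69 N  (the unit combination reduces to kg·m/s² = N)
19.69 N × (1 lbf / 4.448 N) = 4.426 lbf

4.43 lbf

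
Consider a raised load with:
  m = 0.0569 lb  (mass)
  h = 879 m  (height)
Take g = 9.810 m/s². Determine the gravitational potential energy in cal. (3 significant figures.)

Directly: PE = mgh.
m = 0.0569 lb = 0.02581 kg; h = 879 m; g = 9.810 m/s².
PE = 222.6 J
222.6 J × (1 cal / 4.184 J) = 53.19 cal

53.2 cal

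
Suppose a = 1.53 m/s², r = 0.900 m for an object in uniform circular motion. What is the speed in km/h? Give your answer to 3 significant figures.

4.22 km/h

Rearranging a = v²/r for v: v = √(a·r).
a = 1.53 m/s²; r = 0.900 m.
v = 1.173 m/s
1.173 m/s × (1 km/h / 0.2778 m/s) = 4.224 km/h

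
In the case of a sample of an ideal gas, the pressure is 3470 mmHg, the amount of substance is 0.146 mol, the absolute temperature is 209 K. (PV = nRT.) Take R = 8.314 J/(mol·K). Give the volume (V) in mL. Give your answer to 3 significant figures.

548 mL

Rearranging PV = nRT for V: V = nRT/P.
P = 3470 mmHg = 4.626×10^5 Pa; n = 0.146 mol; T = 209 K; R = 8.314 J/(mol·K).
V = 5.484×10^-4 m³
5.484×10^-4 m³ × (1 mL / 1.000×10^-6 m³) = 548.4 mL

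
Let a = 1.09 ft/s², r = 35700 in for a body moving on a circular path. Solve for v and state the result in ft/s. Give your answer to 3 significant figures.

Rearranging a = v²/r for v: v = √(a·r).
a = 1.09 ft/s² = 0.3322 m/s²; r = 35700 in = 906.8 m.
v = 17.36 m/s
17.36 m/s × (1 ft/s / 0.3048 m/s) = 56.95 ft/s

56.9 ft/s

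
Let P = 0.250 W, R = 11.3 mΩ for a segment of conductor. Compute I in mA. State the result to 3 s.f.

4700 mA

Rearranging P = I²R for I: I = √(P/R).
P = 0.250 W; R = 11.3 mΩ = 0.01130 Ω.
I = 4.704 A
4.704 A × (1 mA / 0.001000 A) = 4704 mA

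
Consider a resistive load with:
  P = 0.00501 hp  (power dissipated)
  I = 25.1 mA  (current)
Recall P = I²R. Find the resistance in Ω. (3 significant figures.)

5930 Ω

Rearranging P = I²R for R: R = P/I².
P = 0.00501 hp = 3.736 W; I = 25.1 mA = 0.02510 A.
R = 5930 Ω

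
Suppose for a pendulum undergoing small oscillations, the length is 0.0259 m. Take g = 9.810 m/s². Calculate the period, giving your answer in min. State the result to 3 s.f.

0.00538 min

T is given directly by: T = 2π√(L/g).
L = 0.0259 m; g = 9.810 m/s².
T = 0.3228 s
0.3228 s × (1 min / 60.00 s) = 0.005381 min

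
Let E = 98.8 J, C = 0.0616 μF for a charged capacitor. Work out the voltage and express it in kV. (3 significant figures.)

Solving E = ½C·V² for V: V = √(2E/C).
E = 98.8 J; C = 0.0616 μF = 6.160×10^-8 F.
V = 56637 V
56637 V × (1 kV / 1000 V) = 56.64 kV

56.6 kV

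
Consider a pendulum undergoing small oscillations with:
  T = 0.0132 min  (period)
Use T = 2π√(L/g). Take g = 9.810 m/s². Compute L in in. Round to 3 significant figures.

6.14 in

Solving T = 2π√(L/g) for L: L = g·(T/2π)².
T = 0.0132 min = 0.7920 s; g = 9.810 m/s².
L = 0.1559 m
0.1559 m × (1 in / 0.02540 m) = 6.137 in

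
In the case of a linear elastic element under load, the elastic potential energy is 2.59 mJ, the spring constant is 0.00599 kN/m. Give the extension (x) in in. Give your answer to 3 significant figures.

Rearranging: x = √(2U/k).
U = 2.59 mJ = 0.002590 J; k = 0.00599 kN/m = 5.990 N/m.
x = 0.02941 m
0.02941 m × (1 in / 0.02540 m) = 1.158 in

1.16 in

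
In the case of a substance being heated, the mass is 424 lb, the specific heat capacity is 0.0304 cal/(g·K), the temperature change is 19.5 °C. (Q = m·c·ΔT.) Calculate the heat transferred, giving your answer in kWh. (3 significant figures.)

Directly: Q = mcΔT.
m = 424 lb = 192.3 kg; c = 0.0304 cal/(g·K) = 127.2 J/(kg·K); ΔT = 19.5 °C = 19.50 K.
Q = 4.770×10^5 J
4.770×10^5 J × (1 kWh / 3.600×10^6 J) = 0.1325 kWh

0.133 kWh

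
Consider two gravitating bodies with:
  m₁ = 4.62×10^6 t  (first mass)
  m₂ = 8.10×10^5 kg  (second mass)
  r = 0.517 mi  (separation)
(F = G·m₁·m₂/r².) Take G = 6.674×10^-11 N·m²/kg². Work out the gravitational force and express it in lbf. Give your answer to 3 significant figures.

F is given directly by: F = Gm₁m₂/r².
m₁ = 4.62×10^6 t = 4.620×10^9 kg; m₂ = 8.10×10^5 kg; r = 0.517 mi = 832.0 m; G = 6.674×10^-11 N·m²/kg².
F = 0.3608 N
0.3608 N × (1 lbf / 4.448 N) = 0.08111 lbf

0.0811 lbf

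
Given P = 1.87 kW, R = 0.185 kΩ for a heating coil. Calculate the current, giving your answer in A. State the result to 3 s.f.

3.18 A

Solving P = I²R for I: I = √(P/R).
P = 1.87 kW = 1870 W; R = 0.185 kΩ = 185.0 Ω.
I = 3.179 A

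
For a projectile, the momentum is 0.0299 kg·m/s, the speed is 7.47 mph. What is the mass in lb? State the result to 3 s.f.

0.0197 lb

Rearranging p = m·v for m: m = p/v.
p = 0.0299 kg·m/s; v = 7.47 mph = 3.339 m/s.
m = 0.008954 kg
0.008954 kg × (1 lb / 0.4536 kg) = 0.01974 lb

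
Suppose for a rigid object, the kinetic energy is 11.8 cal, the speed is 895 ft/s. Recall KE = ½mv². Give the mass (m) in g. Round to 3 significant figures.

Rearranging KE = ½mv² for m: m = 2·KE/v².
KE = 11.8 cal = 49.37 J; v = 895 ft/s = 272.8 m/s.
m = 0.001327 kg
0.001327 kg × (1 g / 0.001000 kg) = 1.327 g

1.33 g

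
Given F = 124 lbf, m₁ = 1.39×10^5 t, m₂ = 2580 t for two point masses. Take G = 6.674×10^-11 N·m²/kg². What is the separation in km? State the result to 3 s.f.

Rearranging: r = √(G·m₁m₂/F).
F = 124 lbf = 551.6 N; m₁ = 1.39×10^5 t = 1.390×10^8 kg; m₂ = 2580 t = 2.580×10^6 kg; G = 6.674×10^-11 N·m²/kg².
r = 6.587 m
6.587 m × (1 km / 1000 m) = 0.006587 km

0.00659 km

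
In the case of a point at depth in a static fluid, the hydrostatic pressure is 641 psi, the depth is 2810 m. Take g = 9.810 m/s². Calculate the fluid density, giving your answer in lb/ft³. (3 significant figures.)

Solving P = ρ·g·h for ρ: ρ = P/(g·h).
P = 641 psi = 4.420×10^6 Pa; h = 2810 m; g = 9.810 m/s².
ρ = 160.3 kg/m³
160.3 kg/m³ × (1 lb/ft³ / 16.02 kg/m³) = 10.01 lb/ft³

10.0 lb/ft³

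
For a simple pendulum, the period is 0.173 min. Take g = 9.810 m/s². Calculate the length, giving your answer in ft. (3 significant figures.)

Solving T = 2π√(L/g) for L: L = g·(T/2π)².
T = 0.173 min = 10.38 s; g = 9.810 m/s².
L = 26.77 m
26.77 m × (1 ft / 0.3048 m) = 87.84 ft

87.8 ft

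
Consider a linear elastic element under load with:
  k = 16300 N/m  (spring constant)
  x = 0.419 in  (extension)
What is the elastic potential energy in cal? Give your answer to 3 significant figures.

U is given directly by: U = ½kx².
k = 16300 N/m; x = 0.419 in = 0.01064 m.
U = 0.9231 J  (the unit combination reduces to kg·m²/s² = J)
0.9231 J × (1 cal / 4.184 J) = 0.2206 cal

0.221 cal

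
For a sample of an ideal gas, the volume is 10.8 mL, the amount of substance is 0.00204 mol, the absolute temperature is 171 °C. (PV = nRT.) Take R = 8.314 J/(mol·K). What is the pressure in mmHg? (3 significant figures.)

From the ideal-gas law: P = nRT/V.
V = 10.8 mL = 1.080×10^-5 m³; n = 0.00204 mol; T = 171 °C = 444.1 K; R = 8.314 J/(mol·K).
P = 6.975×10^5 Pa  (the unit combination reduces to kg/(m·s²) = Pa)
6.975×10^5 Pa × (1 mmHg / 133.3 Pa) = 5232 mmHg

5230 mmHg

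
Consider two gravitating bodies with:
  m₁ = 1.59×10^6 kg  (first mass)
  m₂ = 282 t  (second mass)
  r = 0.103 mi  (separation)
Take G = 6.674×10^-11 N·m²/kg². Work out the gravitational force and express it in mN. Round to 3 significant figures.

From Newton's law of gravitation: F = Gm₁m₂/r².
m₁ = 1.59×10^6 kg; m₂ = 282 t = 2.820×10^5 kg; r = 0.103 mi = 165.8 m; G = 6.674×10^-11 N·m²/kg².
F = 0.001089 N  (the unit combination reduces to kg·m/s² = N)
0.001089 N × (1 mN / 0.001000 N) = 1.089 mN

1.09 mN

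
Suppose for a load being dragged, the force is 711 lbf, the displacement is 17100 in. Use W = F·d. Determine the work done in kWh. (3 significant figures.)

Directly: W = F·d.
F = 711 lbf = 3163 N; d = 17100 in = 434.3 m.
W = 1.374×10^6 J
1.374×10^6 J × (1 kWh / 3.600×10^6 J) = 0.3816 kWh

0.382 kWh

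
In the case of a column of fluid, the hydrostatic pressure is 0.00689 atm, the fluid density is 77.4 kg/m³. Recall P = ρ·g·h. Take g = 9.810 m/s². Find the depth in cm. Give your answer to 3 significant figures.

Solving P = ρ·g·h for h: h = P/(ρ·g).
P = 0.00689 atm = 698.1 Pa; ρ = 77.4 kg/m³; g = 9.810 m/s².
h = 0.9194 m
0.9194 m × (1 cm / 0.01000 m) = 91.94 cm

91.9 cm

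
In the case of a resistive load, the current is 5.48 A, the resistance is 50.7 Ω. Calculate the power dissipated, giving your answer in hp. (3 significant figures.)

2.04 hp

Directly: P = I²R.
I = 5.48 A; R = 50.7 Ω.
P = 1523 W
1523 W × (1 hp / 745.7 W) = 2.042 hp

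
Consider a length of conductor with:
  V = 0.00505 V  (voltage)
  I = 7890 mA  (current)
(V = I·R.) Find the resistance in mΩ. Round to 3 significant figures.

From Ohm's law: R = V/I.
V = 0.00505 V; I = 7890 mA = 7.890 A.
R = 6.401×10^-4 Ω
6.401×10^-4 Ω × (1 mΩ / 0.001000 Ω) = 0.6401 mΩ

0.640 mΩ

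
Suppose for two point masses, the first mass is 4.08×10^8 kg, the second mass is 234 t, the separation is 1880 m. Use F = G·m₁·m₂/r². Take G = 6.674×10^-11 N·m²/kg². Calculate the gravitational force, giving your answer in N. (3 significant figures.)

From Newton's law of gravitation: F = Gm₁m₂/r².
m₁ = 4.08×10^8 kg; m₂ = 234 t = 2.340×10^5 kg; r = 1880 m; G = 6.674×10^-11 N·m²/kg².
F = 0.001803 N

0.00180 N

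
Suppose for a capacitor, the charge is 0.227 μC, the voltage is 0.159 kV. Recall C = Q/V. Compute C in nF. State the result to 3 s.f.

Directly: C = Q/V.
Q = 0.227 μC = 2.270×10^-7 C; V = 0.159 kV = 159.0 V.
C = 1.428×10^-9 F
1.428×10^-9 F × (1 nF / 1.000×10^-9 F) = 1.428 nF

1.43 nF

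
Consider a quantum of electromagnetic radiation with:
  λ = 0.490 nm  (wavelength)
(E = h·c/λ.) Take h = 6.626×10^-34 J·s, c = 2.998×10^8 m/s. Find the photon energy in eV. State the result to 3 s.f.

E is given directly by: E = hc/λ.
λ = 0.490 nm = 4.900×10^-10 m; h = 6.626×10^-34 J·s; c = 2.998×10^8 m/s.
E = 4.054×10^-16 J  (the unit combination reduces to kg·m²/s² = J)
4.054×10^-16 J × (1 eV / 1.602×10^-19 J) = 2530 eV

2530 eV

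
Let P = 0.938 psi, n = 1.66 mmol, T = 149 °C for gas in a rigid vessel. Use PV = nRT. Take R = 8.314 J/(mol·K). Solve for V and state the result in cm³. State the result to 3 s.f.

From the ideal-gas law: V = nRT/P.
P = 0.938 psi = 6467 Pa; n = 1.66 mmol = 0.001660 mol; T = 149 °C = 422.1 K; R = 8.314 J/(mol·K).
V = 9.009×10^-4 m³
9.009×10^-4 m³ × (1 cm³ / 1.000×10^-6 m³) = 900.9 cm³

901 cm³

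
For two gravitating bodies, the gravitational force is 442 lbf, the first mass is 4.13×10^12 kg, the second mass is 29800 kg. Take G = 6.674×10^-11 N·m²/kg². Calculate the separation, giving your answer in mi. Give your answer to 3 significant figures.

0.0402 mi

From Newton's law of gravitation: r = √(G·m₁m₂/F).
F = 442 lbf = 1966 N; m₁ = 4.13×10^12 kg; m₂ = 29800 kg; G = 6.674×10^-11 N·m²/kg².
r = 64.64 m
64.64 m × (1 mi / 1609 m) = 0.04016 mi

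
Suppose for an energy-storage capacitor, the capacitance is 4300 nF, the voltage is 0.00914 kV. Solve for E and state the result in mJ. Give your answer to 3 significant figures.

0.180 mJ

E is given directly by: E = ½CV².
C = 4300 nF = 4.300×10^-6 F; V = 0.00914 kV = 9.140 V.
E = 1.796×10^-4 J
1.796×10^-4 J × (1 mJ / 0.001000 J) = 0.1796 mJ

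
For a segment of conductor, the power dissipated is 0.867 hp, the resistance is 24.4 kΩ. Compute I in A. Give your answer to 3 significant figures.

Rearranging: I = √(P/R).
P = 0.867 hp = 646.5 W; R = 24.4 kΩ = 24400 Ω.
I = 0.1628 A

0.163 A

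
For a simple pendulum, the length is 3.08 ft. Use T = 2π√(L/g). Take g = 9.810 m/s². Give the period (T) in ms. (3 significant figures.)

1940 ms

T is given directly by: T = 2π√(L/g).
L = 3.08 ft = 0.9388 m; g = 9.810 m/s².
T = 1.944 s
1.944 s × (1 ms / 0.001000 s) = 1944 ms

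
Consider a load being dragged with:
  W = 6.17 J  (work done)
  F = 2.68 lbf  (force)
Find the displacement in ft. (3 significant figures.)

Solving W = F·d for d: d = W/F.
W = 6.17 J; F = 2.68 lbf = 11.92 N.
d = 0.5176 m
0.5176 m × (1 ft / 0.3048 m) = 1.698 ft

1.70 ft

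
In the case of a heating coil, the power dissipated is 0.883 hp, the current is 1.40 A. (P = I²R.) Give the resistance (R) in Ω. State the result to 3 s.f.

Rearranging P = I²R for R: R = P/I².
P = 0.883 hp = 658.5 W; I = 1.40 A.
R = 335.9 Ω

336 Ω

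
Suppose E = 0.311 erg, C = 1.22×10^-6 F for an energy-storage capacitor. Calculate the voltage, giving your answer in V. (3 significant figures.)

0.226 V

Solving E = ½C·V² for V: V = √(2E/C).
E = 0.311 erg = 3.110×10^-8 J; C = 1.22×10^-6 F.
V = 0.2258 V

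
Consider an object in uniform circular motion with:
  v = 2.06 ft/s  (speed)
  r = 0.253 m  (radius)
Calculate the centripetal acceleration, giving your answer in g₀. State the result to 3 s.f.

0.159 g₀

Directly: a = v²/r.
v = 2.06 ft/s = 0.6279 m/s; r = 0.253 m.
a = 1.558 m/s²
1.558 m/s² × (1 g₀ / 9.807 m/s²) = 0.1589 g₀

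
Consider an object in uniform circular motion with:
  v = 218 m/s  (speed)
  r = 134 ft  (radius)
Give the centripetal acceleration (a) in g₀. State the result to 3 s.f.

119 g₀

a is given directly by: a = v²/r.
v = 218 m/s; r = 134 ft = 40.84 m.
a = 1164 m/s²
1164 m/s² × (1 g₀ / 9.807 m/s²) = 118.7 g₀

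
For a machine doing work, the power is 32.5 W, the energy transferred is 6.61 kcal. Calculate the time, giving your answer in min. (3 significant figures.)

14.2 min

Solving P = W/t for t: t = W/P.
P = 32.5 W; W = 6.61 kcal = 27656 J.
t = 851.0 s
851.0 s × (1 min / 60.00 s) = 14.18 min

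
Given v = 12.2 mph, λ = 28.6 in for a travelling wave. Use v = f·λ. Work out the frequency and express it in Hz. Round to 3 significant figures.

Solving v = f·λ for f: f = v/λ.
v = 12.2 mph = 5.454 m/s; λ = 28.6 in = 0.7264 m.
f = 7.508 Hz

7.51 Hz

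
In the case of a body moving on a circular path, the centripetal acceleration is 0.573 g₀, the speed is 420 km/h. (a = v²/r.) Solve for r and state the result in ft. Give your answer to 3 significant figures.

7950 ft

Solving a = v²/r for r: r = v²/a.
a = 0.573 g₀ = 5.619 m/s²; v = 420 km/h = 116.7 m/s.
r = 2422 m
2422 m × (1 ft / 0.3048 m) = 7947 ft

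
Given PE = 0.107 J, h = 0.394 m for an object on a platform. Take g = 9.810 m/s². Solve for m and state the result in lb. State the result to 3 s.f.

0.0610 lb

Rearranging PE = m·g·h for m: m = PE/(g·h).
PE = 0.107 J; h = 0.394 m; g = 9.810 m/s².
m = 0.02768 kg
0.02768 kg × (1 lb / 0.4536 kg) = 0.06103 lb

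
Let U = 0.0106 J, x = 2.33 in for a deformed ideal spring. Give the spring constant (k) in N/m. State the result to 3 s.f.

6.05 N/m

Rearranging U = ½k·x² for k: k = 2U/x².
U = 0.0106 J; x = 2.33 in = 0.05918 m.
k = 6.053 N/m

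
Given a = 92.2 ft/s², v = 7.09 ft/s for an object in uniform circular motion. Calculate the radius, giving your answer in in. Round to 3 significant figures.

Solving a = v²/r for r: r = v²/a.
a = 92.2 ft/s² = 28.10 m/s²; v = 7.09 ft/s = 2.161 m/s.
r = 0.1662 m
0.1662 m × (1 in / 0.02540 m) = 6.542 in

6.54 in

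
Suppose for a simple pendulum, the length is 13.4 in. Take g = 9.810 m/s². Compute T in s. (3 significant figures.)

Directly: T = 2π√(L/g).
L = 13.4 in = 0.3404 m; g = 9.810 m/s².
T = 1.170 s

1.17 s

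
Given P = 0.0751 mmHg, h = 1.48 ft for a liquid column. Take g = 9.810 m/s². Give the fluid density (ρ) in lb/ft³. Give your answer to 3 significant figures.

Rearranging: ρ = P/(g·h).
P = 0.0751 mmHg = 10.01 Pa; h = 1.48 ft = 0.4511 m; g = 9.810 m/s².
ρ = 2.263 kg/m³
2.263 kg/m³ × (1 lb/ft³ / 16.02 kg/m³) = 0.1412 lb/ft³

0.141 lb/ft³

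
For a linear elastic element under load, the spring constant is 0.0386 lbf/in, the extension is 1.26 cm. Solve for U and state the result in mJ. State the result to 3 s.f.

Directly: U = ½kx².
k = 0.0386 lbf/in = 6.760 N/m; x = 1.26 cm = 0.01260 m.
U = 5.366×10^-4 J
5.366×10^-4 J × (1 mJ / 0.001000 J) = 0.5366 mJ

0.537 mJ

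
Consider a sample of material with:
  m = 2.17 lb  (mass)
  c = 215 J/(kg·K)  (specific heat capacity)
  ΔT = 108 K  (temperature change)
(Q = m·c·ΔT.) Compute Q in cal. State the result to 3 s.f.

5460 cal

Directly: Q = mcΔT.
m = 2.17 lb = 0.9843 kg; c = 215 J/(kg·K); ΔT = 108 K.
Q = 22855 J  (the unit combination reduces to kg·m²/s² = J)
22855 J × (1 cal / 4.184 J) = 5463 cal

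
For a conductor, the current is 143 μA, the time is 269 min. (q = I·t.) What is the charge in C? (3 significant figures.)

q is given directly by: q = It.
I = 143 μA = 1.430×10^-4 A; t = 269 min = 16140 s.
q = 2.308 C

2.31 C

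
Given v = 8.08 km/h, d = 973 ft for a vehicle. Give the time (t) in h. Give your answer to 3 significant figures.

Rearranging: t = d/v.
v = 8.08 km/h = 2.244 m/s; d = 973 ft = 296.6 m.
t = 132.1 s
132.1 s × (1 h / 3600 s) = 0.03670 h

0.0367 h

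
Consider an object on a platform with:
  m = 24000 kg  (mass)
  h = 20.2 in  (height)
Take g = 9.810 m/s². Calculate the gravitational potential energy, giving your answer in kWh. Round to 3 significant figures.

0.0336 kWh

PE is given directly by: PE = mgh.
m = 24000 kg; h = 20.2 in = 0.5131 m; g = 9.810 m/s².
PE = 1.208×10^5 J
1.208×10^5 J × (1 kWh / 3.600×10^6 J) = 0.03356 kWh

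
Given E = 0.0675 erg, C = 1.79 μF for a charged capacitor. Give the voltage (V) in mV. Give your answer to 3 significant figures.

86.8 mV

Rearranging: V = √(2E/C).
E = 0.0675 erg = 6.750×10^-9 J; C = 1.79 μF = 1.790×10^-6 F.
V = 0.08684 V  (the unit combination reduces to kg·m²/(A·s³) = V)
0.08684 V × (1 mV / 0.001000 V) = 86.84 mV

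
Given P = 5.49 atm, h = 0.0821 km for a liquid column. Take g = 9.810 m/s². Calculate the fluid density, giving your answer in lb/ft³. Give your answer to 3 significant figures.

Solving P = ρ·g·h for ρ: ρ = P/(g·h).
P = 5.49 atm = 5.563×10^5 Pa; h = 0.0821 km = 82.10 m; g = 9.810 m/s².
ρ = 690.7 kg/m³
690.7 kg/m³ × (1 lb/ft³ / 16.02 kg/m³) = 43.12 lb/ft³

43.1 lb/ft³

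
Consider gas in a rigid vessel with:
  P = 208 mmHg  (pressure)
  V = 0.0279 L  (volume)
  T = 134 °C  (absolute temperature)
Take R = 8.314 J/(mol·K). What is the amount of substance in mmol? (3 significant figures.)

0.229 mmol

From the ideal-gas law: n = PV/(RT).
P = 208 mmHg = 27731 Pa; V = 0.0279 L = 2.790×10^-5 m³; T = 134 °C = 407.1 K; R = 8.314 J/(mol·K).
n = 2.286×10^-4 mol
2.286×10^-4 mol × (1 mmol / 0.001000 mol) = 0.2286 mmol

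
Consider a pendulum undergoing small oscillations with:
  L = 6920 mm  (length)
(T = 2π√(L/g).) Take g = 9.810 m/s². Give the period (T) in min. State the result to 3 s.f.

Directly: T = 2π√(L/g).
L = 6920 mm = 6.920 m; g = 9.810 m/s².
T = 5.277 s
5.277 s × (1 min / 60.00 s) = 0.08795 min

0.0880 min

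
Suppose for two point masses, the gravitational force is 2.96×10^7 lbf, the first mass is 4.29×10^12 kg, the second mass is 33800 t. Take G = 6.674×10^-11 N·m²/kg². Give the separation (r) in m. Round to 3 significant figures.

8.57 m

From Newton's law of gravitation: r = √(G·m₁m₂/F).
F = 2.96×10^7 lbf = 1.317×10^8 N; m₁ = 4.29×10^12 kg; m₂ = 33800 t = 3.380×10^7 kg; G = 6.674×10^-11 N·m²/kg².
r = 8.573 m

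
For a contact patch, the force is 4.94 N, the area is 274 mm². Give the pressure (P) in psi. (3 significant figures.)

P is given directly by: P = F/A.
F = 4.94 N; A = 274 mm² = 2.740×10^-4 m².
P = 18029 Pa
18029 Pa × (1 psi / 6895 Pa) = 2.615 psi

2.61 psi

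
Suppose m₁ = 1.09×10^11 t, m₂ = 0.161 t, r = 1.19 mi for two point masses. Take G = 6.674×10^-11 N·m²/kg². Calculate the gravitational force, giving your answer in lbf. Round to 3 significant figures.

0.0718 lbf

From Newton's law of gravitation: F = Gm₁m₂/r².
m₁ = 1.09×10^11 t = 1.090×10^14 kg; m₂ = 0.161 t = 161.0 kg; r = 1.19 mi = 1915 m; G = 6.674×10^-11 N·m²/kg².
F = 0.3193 N
0.3193 N × (1 lbf / 4.448 N) = 0.07179 lbf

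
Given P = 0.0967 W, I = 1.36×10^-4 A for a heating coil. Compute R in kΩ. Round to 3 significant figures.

5230 kΩ

Solving P = I²R for R: R = P/I².
P = 0.0967 W; I = 1.36×10^-4 A.
R = 5.228×10^6 Ω
5.228×10^6 Ω × (1 kΩ / 1000 Ω) = 5228 kΩ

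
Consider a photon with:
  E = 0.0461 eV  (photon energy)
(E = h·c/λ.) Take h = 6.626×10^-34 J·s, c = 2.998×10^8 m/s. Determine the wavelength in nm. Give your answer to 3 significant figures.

26900 nm

Rearranging: λ = hc/E.
E = 0.0461 eV = 7.386×10^-21 J; h = 6.626×10^-34 J·s; c = 2.998×10^8 m/s.
λ = 2.690×10^-5 m
2.690×10^-5 m × (1 nm / 1.000×10^-9 m) = 26895 nm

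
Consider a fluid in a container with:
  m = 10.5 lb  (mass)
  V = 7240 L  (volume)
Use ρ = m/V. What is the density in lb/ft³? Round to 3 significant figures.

0.0411 lb/ft³

Directly: ρ = m/V.
m = 10.5 lb = 4.763 kg; V = 7240 L = 7.240 m³.
ρ = 0.6578 kg/m³
0.6578 kg/m³ × (1 lb/ft³ / 16.02 kg/m³) = 0.04107 lb/ft³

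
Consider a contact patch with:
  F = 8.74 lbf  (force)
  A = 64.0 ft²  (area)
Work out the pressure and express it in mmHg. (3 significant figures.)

0.0490 mmHg

P is given directly by: P = F/A.
F = 8.74 lbf = 38.88 N; A = 64.0 ft² = 5.946 m².
P = 6.539 Pa
6.539 Pa × (1 mmHg / 133.3 Pa) = 0.04904 mmHg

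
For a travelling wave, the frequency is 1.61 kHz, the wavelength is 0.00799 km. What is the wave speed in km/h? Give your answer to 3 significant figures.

46300 km/h

Directly: v = fλ.
f = 1.61 kHz = 1610 Hz; λ = 0.00799 km = 7.990 m.
v = 12864 m/s
12864 m/s × (1 km/h / 0.2778 m/s) = 46310 km/h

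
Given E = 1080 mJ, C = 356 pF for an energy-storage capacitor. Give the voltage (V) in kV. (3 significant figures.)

Rearranging E = ½C·V² for V: V = √(2E/C).
E = 1080 mJ = 1.080 J; C = 356 pF = 3.560×10^-10 F.
V = 77894 V  (the unit combination reduces to kg·m²/(A·s³) = V)
77894 V × (1 kV / 1000 V) = 77.89 kV

77.9 kV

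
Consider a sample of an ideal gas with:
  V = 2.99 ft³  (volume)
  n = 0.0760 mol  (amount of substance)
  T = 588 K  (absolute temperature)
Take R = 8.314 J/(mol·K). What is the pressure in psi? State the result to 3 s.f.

Directly: P = nRT/V.
V = 2.99 ft³ = 0.08467 m³; n = 0.0760 mol; T = 588 K; R = 8.314 J/(mol·K).
P = 4388 Pa
4388 Pa × (1 psi / 6895 Pa) = 0.6365 psi

0.636 psi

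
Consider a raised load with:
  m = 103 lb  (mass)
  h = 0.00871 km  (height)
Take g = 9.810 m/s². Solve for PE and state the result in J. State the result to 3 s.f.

3990 J

Directly: PE = mgh.
m = 103 lb = 46.72 kg; h = 0.00871 km = 8.710 m; g = 9.810 m/s².
PE = 3992 J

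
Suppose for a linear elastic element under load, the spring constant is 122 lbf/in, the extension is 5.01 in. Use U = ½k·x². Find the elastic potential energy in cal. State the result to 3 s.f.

41.3 cal

Directly: U = ½kx².
k = 122 lbf/in = 21365 N/m; x = 5.01 in = 0.1273 m.
U = 173.0 J  (the unit combination reduces to kg·m²/s² = J)
173.0 J × (1 cal / 4.184 J) = 41.35 cal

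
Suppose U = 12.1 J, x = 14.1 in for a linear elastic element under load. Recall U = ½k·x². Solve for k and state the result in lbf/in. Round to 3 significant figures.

Rearranging U = ½k·x² for k: k = 2U/x².
U = 12.1 J; x = 14.1 in = 0.3581 m.
k = 188.7 N/m
188.7 N/m × (1 lbf/in / 175.1 N/m) = 1.077 lbf/in

1.08 lbf/in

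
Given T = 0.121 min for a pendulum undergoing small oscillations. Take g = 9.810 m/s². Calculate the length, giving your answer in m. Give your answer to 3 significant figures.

13.1 m

Rearranging T = 2π√(L/g) for L: L = g·(T/2π)².
T = 0.121 min = 7.260 s; g = 9.810 m/s².
L = 13.10 m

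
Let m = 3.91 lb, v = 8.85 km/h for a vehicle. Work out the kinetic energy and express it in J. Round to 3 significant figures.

KE is given directly by: KE = ½mv².
m = 3.91 lb = 1.774 kg; v = 8.85 km/h = 2.458 m/s.
KE = 5.359 J

5.36 J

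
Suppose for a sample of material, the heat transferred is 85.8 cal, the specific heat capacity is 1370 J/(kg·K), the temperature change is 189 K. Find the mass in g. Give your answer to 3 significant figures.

1.39 g

Rearranging Q = m·c·ΔT for m: m = Q/(c·ΔT).
Q = 85.8 cal = 359.0 J; c = 1370 J/(kg·K); ΔT = 189 K.
m = 0.001386 kg
0.001386 kg × (1 g / 0.001000 kg) = 1.386 g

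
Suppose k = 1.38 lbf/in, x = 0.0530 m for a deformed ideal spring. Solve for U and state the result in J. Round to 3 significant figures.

0.339 J

U is given directly by: U = ½kx².
k = 1.38 lbf/in = 241.7 N/m; x = 0.0530 m.
U = 0.3394 J  (the unit combination reduces to kg·m²/s² = J)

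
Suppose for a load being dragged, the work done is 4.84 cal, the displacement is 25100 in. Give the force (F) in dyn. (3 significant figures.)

3180 dyn

Rearranging: F = W/d.
W = 4.84 cal = 20.25 J; d = 25100 in = 637.5 m.
F = 0.03176 N  (the unit combination reduces to kg·m/s² = N)
0.03176 N × (1 dyn / 1.000×10^-5 N) = 3176 dyn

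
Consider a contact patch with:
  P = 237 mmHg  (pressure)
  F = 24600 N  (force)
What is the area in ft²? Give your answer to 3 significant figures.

Rearranging P = F/A for A: A = F/P.
P = 237 mmHg = 31597 Pa; F = 24600 N.
A = 0.7785 m²
0.7785 m² × (1 ft² / 0.09290 m²) = 8.380 ft²

8.38 ft²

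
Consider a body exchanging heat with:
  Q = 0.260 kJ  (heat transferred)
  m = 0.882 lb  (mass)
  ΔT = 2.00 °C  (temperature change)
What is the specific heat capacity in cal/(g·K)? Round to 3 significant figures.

Rearranging: c = Q/(m·ΔT).
Q = 0.260 kJ = 260.0 J; m = 0.882 lb = 0.4001 kg; ΔT = 2.00 °C = 2.000 K.
c = 324.9 J/(kg·K)
324.9 J/(kg·K) × (1 cal/(g·K) / 4184 J/(kg·K)) = 0.07766 cal/(g·K)

0.0777 cal/(g·K)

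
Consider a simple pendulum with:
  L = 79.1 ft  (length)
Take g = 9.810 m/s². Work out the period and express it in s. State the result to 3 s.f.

T is given directly by: T = 2π√(L/g).
L = 79.1 ft = 24.11 m; g = 9.810 m/s².
T = 9.850 s

9.85 s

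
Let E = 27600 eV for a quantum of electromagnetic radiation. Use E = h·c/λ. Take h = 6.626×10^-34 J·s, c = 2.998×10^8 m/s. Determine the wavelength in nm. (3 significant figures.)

Rearranging: λ = hc/E.
E = 27600 eV = 4.422×10^-15 J; h = 6.626×10^-34 J·s; c = 2.998×10^8 m/s.
λ = 4.492×10^-11 m
4.492×10^-11 m × (1 nm / 1.000×10^-9 m) = 0.04492 nm

0.0449 nm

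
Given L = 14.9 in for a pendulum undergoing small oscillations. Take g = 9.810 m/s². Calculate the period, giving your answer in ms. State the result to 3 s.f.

Directly: T = 2π√(L/g).
L = 14.9 in = 0.3785 m; g = 9.810 m/s².
T = 1.234 s
1.234 s × (1 ms / 0.001000 s) = 1234 ms

1230 ms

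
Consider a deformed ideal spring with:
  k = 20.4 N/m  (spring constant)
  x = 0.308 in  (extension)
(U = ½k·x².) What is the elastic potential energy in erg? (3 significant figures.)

Directly: U = ½kx².
k = 20.4 N/m; x = 0.308 in = 0.007823 m.
U = 6.243×10^-4 J
6.243×10^-4 J × (1 erg / 1.000×10^-7 J) = 6243 erg

6240 erg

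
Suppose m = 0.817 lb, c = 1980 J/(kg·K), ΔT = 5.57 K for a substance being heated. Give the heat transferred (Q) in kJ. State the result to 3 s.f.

Directly: Q = mcΔT.
m = 0.817 lb = 0.3706 kg; c = 1980 J/(kg·K); ΔT = 5.57 K.
Q = 4087 J  (the unit combination reduces to kg·m²/s² = J)
4087 J × (1 kJ / 1000 J) = 4.087 kJ

4.09 kJ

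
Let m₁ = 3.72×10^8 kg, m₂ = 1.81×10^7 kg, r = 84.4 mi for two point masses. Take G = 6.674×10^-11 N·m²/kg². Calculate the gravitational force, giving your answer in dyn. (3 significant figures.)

2.44 dyn

F is given directly by: F = Gm₁m₂/r².
m₁ = 3.72×10^8 kg; m₂ = 1.81×10^7 kg; r = 84.4 mi = 1.358×10^5 m; G = 6.674×10^-11 N·m²/kg².
F = 2.436×10^-5 N  (the unit combination reduces to kg·m/s² = N)
2.436×10^-5 N × (1 dyn / 1.000×10^-5 N) = 2.436 dyn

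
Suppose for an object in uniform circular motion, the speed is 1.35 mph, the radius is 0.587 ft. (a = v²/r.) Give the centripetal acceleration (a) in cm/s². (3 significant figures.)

204 cm/s²

a is given directly by: a = v²/r.
v = 1.35 mph = 0.6035 m/s; r = 0.587 ft = 0.1789 m.
a = 2.036 m/s²
2.036 m/s² × (1 cm/s² / 0.01000 m/s²) = 203.6 cm/s²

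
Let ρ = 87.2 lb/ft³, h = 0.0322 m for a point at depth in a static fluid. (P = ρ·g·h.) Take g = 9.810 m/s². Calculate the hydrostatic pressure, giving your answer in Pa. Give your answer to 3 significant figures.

P is given directly by: P = ρgh.
ρ = 87.2 lb/ft³ = 1397 kg/m³; h = 0.0322 m; g = 9.810 m/s².
P = 441.2 Pa

441 Pa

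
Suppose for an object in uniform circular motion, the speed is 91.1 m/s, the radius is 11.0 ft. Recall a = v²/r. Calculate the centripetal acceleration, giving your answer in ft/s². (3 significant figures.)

Directly: a = v²/r.
v = 91.1 m/s; r = 11.0 ft = 3.353 m.
a = 2475 m/s²
2475 m/s² × (1 ft/s² / 0.3048 m/s²) = 8121 ft/s²

8120 ft/s²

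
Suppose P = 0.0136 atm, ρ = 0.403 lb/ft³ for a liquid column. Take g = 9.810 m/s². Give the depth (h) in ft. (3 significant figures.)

71.4 ft

Rearranging: h = P/(ρ·g).
P = 0.0136 atm = 1378 Pa; ρ = 0.403 lb/ft³ = 6.455 kg/m³; g = 9.810 m/s².
h = 21.76 m
21.76 m × (1 ft / 0.3048 m) = 71.39 ft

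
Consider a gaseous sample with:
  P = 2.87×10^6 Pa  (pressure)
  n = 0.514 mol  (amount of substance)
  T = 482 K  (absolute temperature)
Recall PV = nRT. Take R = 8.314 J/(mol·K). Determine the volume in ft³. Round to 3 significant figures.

0.0253 ft³

Rearranging PV = nRT for V: V = nRT/P.
P = 2.87×10^6 Pa; n = 0.514 mol; T = 482 K; R = 8.314 J/(mol·K).
V = 7.177×10^-4 m³
7.177×10^-4 m³ × (1 ft³ / 0.02832 m³) = 0.02535 ft³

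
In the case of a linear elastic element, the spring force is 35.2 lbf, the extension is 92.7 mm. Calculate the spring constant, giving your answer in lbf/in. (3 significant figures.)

9.64 lbf/in

From Hooke's law: k = F/x.
F = 35.2 lbf = 156.6 N; x = 92.7 mm = 0.09270 m.
k = 1689 N/m
1689 N/m × (1 lbf/in / 175.1 N/m) = 9.645 lbf/in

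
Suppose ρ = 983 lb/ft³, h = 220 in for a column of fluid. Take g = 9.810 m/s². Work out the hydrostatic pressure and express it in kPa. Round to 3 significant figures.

P is given directly by: P = ρgh.
ρ = 983 lb/ft³ = 15746 kg/m³; h = 220 in = 5.588 m; g = 9.810 m/s².
P = 8.632×10^5 Pa
8.632×10^5 Pa × (1 kPa / 1000 Pa) = 863.2 kPa

863 kPa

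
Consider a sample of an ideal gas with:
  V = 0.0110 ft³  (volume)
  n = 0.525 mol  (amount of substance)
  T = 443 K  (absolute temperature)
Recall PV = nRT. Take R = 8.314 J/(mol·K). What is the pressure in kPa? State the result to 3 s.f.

P is given directly by: P = nRT/V.
V = 0.0110 ft³ = 3.115×10^-4 m³; n = 0.525 mol; T = 443 K; R = 8.314 J/(mol·K).
P = 6.208×10^6 Pa  (the unit combination reduces to kg/(m·s²) = Pa)
6.208×10^6 Pa × (1 kPa / 1000 Pa) = 6208 kPa

6210 kPa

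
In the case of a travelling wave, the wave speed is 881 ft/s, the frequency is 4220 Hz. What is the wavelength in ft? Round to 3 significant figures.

Rearranging v = f·λ for λ: λ = v/f.
v = 881 ft/s = 268.5 m/s; f = 4220 Hz.
λ = 0.06363 m
0.06363 m × (1 ft / 0.3048 m) = 0.2088 ft

0.209 ft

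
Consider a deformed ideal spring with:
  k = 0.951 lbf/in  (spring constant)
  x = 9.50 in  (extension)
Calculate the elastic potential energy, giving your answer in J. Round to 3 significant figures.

Directly: U = ½kx².
k = 0.951 lbf/in = 166.5 N/m; x = 9.50 in = 0.2413 m.
U = 4.849 J

4.85 J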